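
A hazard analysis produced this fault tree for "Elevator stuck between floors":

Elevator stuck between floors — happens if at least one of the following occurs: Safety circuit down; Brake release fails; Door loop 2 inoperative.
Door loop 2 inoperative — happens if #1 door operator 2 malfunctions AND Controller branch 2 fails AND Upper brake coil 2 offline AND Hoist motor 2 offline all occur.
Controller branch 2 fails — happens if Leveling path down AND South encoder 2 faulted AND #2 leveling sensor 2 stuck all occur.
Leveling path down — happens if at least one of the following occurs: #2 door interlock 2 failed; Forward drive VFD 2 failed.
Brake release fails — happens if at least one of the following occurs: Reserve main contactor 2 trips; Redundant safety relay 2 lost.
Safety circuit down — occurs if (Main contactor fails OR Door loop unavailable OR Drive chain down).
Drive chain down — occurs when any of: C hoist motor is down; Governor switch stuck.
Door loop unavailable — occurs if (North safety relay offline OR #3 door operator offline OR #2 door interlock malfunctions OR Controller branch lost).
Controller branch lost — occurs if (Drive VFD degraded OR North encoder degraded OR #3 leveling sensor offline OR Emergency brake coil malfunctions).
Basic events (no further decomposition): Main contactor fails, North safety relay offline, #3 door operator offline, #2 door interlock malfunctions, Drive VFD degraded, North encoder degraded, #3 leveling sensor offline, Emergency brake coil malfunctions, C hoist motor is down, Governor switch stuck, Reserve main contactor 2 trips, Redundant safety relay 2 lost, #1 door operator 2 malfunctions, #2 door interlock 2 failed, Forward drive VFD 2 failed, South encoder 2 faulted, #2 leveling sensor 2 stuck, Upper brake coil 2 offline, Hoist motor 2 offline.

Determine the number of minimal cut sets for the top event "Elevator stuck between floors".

14

Controller branch lost [OR]: union of children's cut sets → 4 cut set(s).
Door loop unavailable [OR]: union of children's cut sets → 7 cut set(s).
Drive chain down [OR]: union of children's cut sets → 2 cut set(s).
Safety circuit down [OR]: union of children's cut sets → 10 cut set(s).
Brake release fails [OR]: union of children's cut sets → 2 cut set(s).
Leveling path down [OR]: union of children's cut sets → 2 cut set(s).
Controller branch 2 fails [AND]: one cut set from each child combined → 2 × 1 × 1 = 2 cut set(s).
Door loop 2 inoperative [AND]: one cut set from each child combined → 1 × 2 × 1 × 1 = 2 cut set(s).
Elevator stuck between floors [OR]: union of children's cut sets → 14 cut set(s).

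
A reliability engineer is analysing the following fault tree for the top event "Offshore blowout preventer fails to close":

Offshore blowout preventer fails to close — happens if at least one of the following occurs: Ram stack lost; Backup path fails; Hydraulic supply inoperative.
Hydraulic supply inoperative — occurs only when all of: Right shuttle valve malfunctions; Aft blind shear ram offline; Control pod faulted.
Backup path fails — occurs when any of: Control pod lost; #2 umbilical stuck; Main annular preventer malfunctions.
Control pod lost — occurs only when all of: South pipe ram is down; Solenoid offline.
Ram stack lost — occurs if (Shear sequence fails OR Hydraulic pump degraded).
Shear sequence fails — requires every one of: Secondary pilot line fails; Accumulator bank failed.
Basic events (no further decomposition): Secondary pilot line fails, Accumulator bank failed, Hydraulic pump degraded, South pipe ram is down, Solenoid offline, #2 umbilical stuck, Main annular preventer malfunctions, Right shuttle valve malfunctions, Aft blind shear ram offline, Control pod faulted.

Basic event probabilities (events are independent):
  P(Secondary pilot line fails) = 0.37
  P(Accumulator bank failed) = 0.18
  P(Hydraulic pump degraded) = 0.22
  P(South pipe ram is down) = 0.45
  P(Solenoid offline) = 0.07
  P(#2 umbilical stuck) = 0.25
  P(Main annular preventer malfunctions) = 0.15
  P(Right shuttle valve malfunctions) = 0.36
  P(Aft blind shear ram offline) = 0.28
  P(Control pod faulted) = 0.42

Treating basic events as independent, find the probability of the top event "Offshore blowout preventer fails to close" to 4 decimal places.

P(Shear sequence fails) [AND] = 0.37 × 0.18 = 0.066600
P(Ram stack lost) [OR] = 1 − (1−0.066600) × (1−0.22) = 0.271948
P(Control pod lost) [AND] = 0.45 × 0.07 = 0.031500
P(Backup path fails) [OR] = 1 − (1−0.031500) × (1−0.25) × (1−0.15) = 0.382581
P(Hydraulic supply inoperative) [AND] = 0.36 × 0.28 × 0.42 = 0.042336
P(Offshore blowout preventer fails to close) [OR] = 1 − (1−0.271948) × (1−0.382581) × (1−0.042336) = 0.569517
Rounded to 4 decimal places: P(Offshore blowout preventer fails to close) ≈ 0.5695.

0.5695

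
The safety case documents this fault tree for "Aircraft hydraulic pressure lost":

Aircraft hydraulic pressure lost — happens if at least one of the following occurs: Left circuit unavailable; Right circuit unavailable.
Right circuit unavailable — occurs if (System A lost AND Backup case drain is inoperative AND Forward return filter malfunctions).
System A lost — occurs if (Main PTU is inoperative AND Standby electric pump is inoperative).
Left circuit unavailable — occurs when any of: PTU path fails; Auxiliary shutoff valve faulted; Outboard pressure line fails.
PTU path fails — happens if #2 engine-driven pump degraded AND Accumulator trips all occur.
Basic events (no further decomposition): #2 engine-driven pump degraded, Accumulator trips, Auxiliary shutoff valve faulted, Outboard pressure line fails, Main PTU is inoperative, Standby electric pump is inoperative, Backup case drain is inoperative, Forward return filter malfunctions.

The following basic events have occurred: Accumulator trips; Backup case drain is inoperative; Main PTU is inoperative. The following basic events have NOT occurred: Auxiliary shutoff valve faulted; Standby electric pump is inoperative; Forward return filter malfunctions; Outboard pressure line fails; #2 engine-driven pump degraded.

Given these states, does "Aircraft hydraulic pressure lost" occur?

No

PTU path fails [AND]: #2 engine-driven pump degraded=not, Accumulator trips=occurs → not all inputs occur → does not occur.
Left circuit unavailable [OR]: PTU path fails=not, Auxiliary shutoff valve faulted=not, Outboard pressure line fails=not → no input occurs → does not occur.
System A lost [AND]: Main PTU is inoperative=occurs, Standby electric pump is inoperative=not → not all inputs occur → does not occur.
Right circuit unavailable [AND]: System A lost=not, Backup case drain is inoperative=occurs, Forward return filter malfunctions=not → not all inputs occur → does not occur.
Aircraft hydraulic pressure lost [OR]: Left circuit unavailable=not, Right circuit unavailable=not → no input occurs → does not occur.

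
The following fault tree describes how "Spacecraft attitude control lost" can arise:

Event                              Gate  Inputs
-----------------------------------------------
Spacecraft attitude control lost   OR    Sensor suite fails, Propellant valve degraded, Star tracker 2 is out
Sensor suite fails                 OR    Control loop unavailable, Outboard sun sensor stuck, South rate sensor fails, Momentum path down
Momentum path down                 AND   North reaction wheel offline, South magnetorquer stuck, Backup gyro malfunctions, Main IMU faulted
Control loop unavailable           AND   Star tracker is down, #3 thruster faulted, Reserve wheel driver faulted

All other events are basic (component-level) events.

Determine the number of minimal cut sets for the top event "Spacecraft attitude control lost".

6

Control loop unavailable [AND]: one cut set from each child combined → 1 × 1 × 1 = 1 cut set(s).
Momentum path down [AND]: one cut set from each child combined → 1 × 1 × 1 × 1 = 1 cut set(s).
Sensor suite fails [OR]: union of children's cut sets → 4 cut set(s).
Spacecraft attitude control lost [OR]: union of children's cut sets → 6 cut set(s).
Minimal cut sets: {#3 thruster faulted, Reserve wheel driver faulted, Star tracker is down}; {Outboard sun sensor stuck}; {South rate sensor fails}; {Backup gyro malfunctions, Main IMU faulted, North reaction wheel offline, South magnetorquer stuck}; {Propellant valve degraded}; {Star tracker 2 is out}.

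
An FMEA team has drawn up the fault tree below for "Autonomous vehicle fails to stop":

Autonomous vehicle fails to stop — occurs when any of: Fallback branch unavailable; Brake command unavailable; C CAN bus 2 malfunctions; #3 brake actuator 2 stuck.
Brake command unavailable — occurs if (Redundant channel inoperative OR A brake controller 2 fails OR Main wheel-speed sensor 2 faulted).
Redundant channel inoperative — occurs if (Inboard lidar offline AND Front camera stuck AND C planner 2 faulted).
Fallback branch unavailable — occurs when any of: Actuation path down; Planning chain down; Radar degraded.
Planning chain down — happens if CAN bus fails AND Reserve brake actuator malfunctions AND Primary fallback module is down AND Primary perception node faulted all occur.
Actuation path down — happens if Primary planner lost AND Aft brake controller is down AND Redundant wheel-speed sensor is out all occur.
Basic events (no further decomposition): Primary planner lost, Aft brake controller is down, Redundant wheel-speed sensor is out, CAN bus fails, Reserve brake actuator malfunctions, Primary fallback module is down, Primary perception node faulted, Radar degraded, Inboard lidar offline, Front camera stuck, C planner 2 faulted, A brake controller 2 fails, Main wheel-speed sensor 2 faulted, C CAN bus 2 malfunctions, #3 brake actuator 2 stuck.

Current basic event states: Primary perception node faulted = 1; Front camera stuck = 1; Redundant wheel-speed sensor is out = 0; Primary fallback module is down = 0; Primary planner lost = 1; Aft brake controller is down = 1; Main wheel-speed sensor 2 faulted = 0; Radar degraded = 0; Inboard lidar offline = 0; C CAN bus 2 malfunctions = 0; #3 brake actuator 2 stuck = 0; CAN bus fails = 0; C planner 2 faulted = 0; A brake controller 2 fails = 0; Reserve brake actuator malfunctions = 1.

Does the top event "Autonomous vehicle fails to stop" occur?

No

Actuation path down [AND]: Primary planner lost=occurs, Aft brake controller is down=occurs, Redundant wheel-speed sensor is out=not → not all inputs occur → does not occur.
Planning chain down [AND]: CAN bus fails=not, Reserve brake actuator malfunctions=occurs, Primary fallback module is down=not, Primary perception node faulted=occurs → not all inputs occur → does not occur.
Fallback branch unavailable [OR]: Actuation path down=not, Planning chain down=not, Radar degraded=not → no input occurs → does not occur.
Redundant channel inoperative [AND]: Inboard lidar offline=not, Front camera stuck=occurs, C planner 2 faulted=not → not all inputs occur → does not occur.
Brake command unavailable [OR]: Redundant channel inoperative=not, A brake controller 2 fails=not, Main wheel-speed sensor 2 faulted=not → no input occurs → does not occur.
Autonomous vehicle fails to stop [OR]: Fallback branch unavailable=not, Brake command unavailable=not, C CAN bus 2 malfunctions=not, #3 brake actuator 2 stuck=not → no input occurs → does not occur.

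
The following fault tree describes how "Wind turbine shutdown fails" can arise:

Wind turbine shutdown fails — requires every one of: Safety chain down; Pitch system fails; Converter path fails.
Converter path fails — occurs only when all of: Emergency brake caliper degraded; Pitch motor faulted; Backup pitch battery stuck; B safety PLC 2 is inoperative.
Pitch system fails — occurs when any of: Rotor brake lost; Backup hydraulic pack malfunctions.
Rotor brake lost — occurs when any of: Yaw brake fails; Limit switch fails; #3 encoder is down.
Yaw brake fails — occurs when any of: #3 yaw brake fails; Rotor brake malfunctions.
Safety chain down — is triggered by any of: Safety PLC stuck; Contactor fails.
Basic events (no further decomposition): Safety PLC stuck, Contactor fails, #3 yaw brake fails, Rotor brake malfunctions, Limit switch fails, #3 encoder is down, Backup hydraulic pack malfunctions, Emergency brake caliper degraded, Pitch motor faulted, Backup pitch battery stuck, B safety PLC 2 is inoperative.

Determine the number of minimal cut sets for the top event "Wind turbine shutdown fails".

10

Safety chain down [OR]: union of children's cut sets → 2 cut set(s).
Yaw brake fails [OR]: union of children's cut sets → 2 cut set(s).
Rotor brake lost [OR]: union of children's cut sets → 4 cut set(s).
Pitch system fails [OR]: union of children's cut sets → 5 cut set(s).
Converter path fails [AND]: one cut set from each child combined → 1 × 1 × 1 × 1 = 1 cut set(s).
Wind turbine shutdown fails [AND]: one cut set from each child combined → 2 × 5 × 1 = 10 cut set(s).
Minimal cut sets: {#3 yaw brake fails, B safety PLC 2 is inoperative, Backup pitch battery stuck, Emergency brake caliper degraded, Pitch motor faulted, Safety PLC stuck}; {B safety PLC 2 is inoperative, Backup pitch battery stuck, Emergency brake caliper degraded, Pitch motor faulted, Rotor brake malfunctions, Safety PLC stuck}; {B safety PLC 2 is inoperative, Backup pitch battery stuck, Emergency brake caliper degraded, Limit switch fails, Pitch motor faulted, Safety PLC stuck}; {#3 encoder is down, B safety PLC 2 is inoperative, Backup pitch battery stuck, Emergency brake caliper degraded, Pitch motor faulted, Safety PLC stuck}; {B safety PLC 2 is inoperative, Backup hydraulic pack malfunctions, Backup pitch battery stuck, Emergency brake caliper degraded, Pitch motor faulted, Safety PLC stuck}; {#3 yaw brake fails, B safety PLC 2 is inoperative, Backup pitch battery stuck, Contactor fails, Emergency brake caliper degraded, Pitch motor faulted}; {B safety PLC 2 is inoperative, Backup pitch battery stuck, Contactor fails, Emergency brake caliper degraded, Pitch motor faulted, Rotor brake malfunctions}; {B safety PLC 2 is inoperative, Backup pitch battery stuck, Contactor fails, Emergency brake caliper degraded, Limit switch fails, Pitch motor faulted}; {#3 encoder is down, B safety PLC 2 is inoperative, Backup pitch battery stuck, Contactor fails, Emergency brake caliper degraded, Pitch motor faulted}; {B safety PLC 2 is inoperative, Backup hydraulic pack malfunctions, Backup pitch battery stuck, Contactor fails, Emergency brake caliper degraded, Pitch motor faulted}.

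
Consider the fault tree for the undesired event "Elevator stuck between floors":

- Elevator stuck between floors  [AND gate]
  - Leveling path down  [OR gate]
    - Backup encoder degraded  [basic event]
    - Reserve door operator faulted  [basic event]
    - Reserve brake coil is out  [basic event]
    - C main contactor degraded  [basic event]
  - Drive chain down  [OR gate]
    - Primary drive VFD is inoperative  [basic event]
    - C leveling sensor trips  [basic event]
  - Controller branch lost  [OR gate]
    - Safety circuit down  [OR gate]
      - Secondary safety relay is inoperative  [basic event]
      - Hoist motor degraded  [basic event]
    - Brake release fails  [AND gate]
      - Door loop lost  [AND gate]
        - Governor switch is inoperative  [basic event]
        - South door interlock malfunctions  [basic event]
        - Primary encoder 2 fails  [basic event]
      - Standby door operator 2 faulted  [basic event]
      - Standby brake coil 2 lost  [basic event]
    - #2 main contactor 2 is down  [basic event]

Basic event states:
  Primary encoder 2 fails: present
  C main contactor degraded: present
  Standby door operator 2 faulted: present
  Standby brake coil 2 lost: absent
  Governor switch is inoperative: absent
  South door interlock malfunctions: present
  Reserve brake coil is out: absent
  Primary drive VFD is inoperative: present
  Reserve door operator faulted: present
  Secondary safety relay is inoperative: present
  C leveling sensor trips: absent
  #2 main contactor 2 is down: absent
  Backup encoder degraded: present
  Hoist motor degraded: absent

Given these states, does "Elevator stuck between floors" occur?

Yes

Leveling path down [OR]: Backup encoder degraded=occurs, Reserve door operator faulted=occurs, Reserve brake coil is out=not, C main contactor degraded=occurs → at least one input occurs → occurs.
Drive chain down [OR]: Primary drive VFD is inoperative=occurs, C leveling sensor trips=not → at least one input occurs → occurs.
Safety circuit down [OR]: Secondary safety relay is inoperative=occurs, Hoist motor degraded=not → at least one input occurs → occurs.
Door loop lost [AND]: Governor switch is inoperative=not, South door interlock malfunctions=occurs, Primary encoder 2 fails=occurs → not all inputs occur → does not occur.
Brake release fails [AND]: Door loop lost=not, Standby door operator 2 faulted=occurs, Standby brake coil 2 lost=not → not all inputs occur → does not occur.
Controller branch lost [OR]: Safety circuit down=occurs, Brake release fails=not, #2 main contactor 2 is down=not → at least one input occurs → occurs.
Elevator stuck between floors [AND]: Leveling path down=occurs, Drive chain down=occurs, Controller branch lost=occurs → all inputs occur → occurs.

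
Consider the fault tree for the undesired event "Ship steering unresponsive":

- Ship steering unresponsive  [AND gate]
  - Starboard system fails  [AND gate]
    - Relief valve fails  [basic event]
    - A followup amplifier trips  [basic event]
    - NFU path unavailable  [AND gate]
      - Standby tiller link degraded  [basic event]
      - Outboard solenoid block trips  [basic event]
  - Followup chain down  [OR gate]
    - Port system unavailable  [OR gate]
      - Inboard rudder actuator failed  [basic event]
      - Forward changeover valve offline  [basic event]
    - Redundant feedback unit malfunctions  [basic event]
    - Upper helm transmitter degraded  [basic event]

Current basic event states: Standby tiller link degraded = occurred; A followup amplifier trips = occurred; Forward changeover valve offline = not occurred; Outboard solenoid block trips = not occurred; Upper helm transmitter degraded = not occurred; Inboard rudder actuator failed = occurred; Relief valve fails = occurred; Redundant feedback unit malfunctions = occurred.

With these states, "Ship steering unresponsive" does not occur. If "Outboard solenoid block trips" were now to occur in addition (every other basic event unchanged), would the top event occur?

Yes

Counterfactual: set "Outboard solenoid block trips" to occurred.
NFU path unavailable [AND]: Standby tiller link degraded=occurs, Outboard solenoid block trips=occurs → all inputs occur → occurs.
Starboard system fails [AND]: Relief valve fails=occurs, A followup amplifier trips=occurs, NFU path unavailable=occurs → all inputs occur → occurs.
Port system unavailable [OR]: Inboard rudder actuator failed=occurs, Forward changeover valve offline=not → at least one input occurs → occurs.
Followup chain down [OR]: Port system unavailable=occurs, Redundant feedback unit malfunctions=occurs, Upper helm transmitter degraded=not → at least one input occurs → occurs.
Ship steering unresponsive [AND]: Starboard system fails=occurs, Followup chain down=occurs → all inputs occur → occurs.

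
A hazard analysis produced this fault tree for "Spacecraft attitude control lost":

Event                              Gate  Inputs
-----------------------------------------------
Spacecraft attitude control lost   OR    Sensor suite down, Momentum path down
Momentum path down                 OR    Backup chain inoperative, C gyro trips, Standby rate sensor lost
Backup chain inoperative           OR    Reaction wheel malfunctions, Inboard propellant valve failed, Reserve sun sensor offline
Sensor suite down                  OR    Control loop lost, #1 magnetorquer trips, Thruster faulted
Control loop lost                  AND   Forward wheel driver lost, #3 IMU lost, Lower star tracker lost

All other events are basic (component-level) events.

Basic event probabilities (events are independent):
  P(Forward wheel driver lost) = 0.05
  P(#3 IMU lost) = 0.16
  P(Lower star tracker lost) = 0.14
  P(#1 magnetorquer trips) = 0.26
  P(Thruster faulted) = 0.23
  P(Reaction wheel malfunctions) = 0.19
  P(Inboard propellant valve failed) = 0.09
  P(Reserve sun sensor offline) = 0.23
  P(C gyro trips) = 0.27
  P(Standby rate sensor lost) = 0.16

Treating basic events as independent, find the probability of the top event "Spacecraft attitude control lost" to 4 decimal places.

P(Control loop lost) [AND] = 0.05 × 0.16 × 0.14 = 0.001120
P(Sensor suite down) [OR] = 1 − (1−0.001120) × (1−0.26) × (1−0.23) = 0.430838
P(Backup chain inoperative) [OR] = 1 − (1−0.19) × (1−0.09) × (1−0.23) = 0.432433
P(Momentum path down) [OR] = 1 − (1−0.432433) × (1−0.27) × (1−0.16) = 0.651968
P(Spacecraft attitude control lost) [OR] = 1 − (1−0.430838) × (1−0.651968) = 0.801913
Rounded to 4 decimal places: P(Spacecraft attitude control lost) ≈ 0.8019.

0.8019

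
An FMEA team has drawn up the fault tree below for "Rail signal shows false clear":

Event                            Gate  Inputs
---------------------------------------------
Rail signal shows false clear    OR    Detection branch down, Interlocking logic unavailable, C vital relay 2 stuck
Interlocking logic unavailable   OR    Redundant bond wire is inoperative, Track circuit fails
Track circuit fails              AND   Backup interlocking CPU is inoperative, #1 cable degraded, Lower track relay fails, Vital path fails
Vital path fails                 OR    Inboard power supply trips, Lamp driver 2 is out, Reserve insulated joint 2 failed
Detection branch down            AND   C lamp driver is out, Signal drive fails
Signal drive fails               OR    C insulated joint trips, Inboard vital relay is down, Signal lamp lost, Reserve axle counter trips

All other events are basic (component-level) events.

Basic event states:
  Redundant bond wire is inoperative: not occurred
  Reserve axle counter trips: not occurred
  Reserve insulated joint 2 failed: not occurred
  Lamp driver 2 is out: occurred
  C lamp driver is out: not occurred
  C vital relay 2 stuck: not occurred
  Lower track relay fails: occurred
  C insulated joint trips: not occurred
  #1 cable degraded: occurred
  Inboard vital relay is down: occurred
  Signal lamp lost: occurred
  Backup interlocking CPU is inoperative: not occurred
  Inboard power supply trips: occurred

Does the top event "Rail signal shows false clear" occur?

No

Signal drive fails [OR]: C insulated joint trips=not, Inboard vital relay is down=occurs, Signal lamp lost=occurs, Reserve axle counter trips=not → at least one input occurs → occurs.
Detection branch down [AND]: C lamp driver is out=not, Signal drive fails=occurs → not all inputs occur → does not occur.
Vital path fails [OR]: Inboard power supply trips=occurs, Lamp driver 2 is out=occurs, Reserve insulated joint 2 failed=not → at least one input occurs → occurs.
Track circuit fails [AND]: Backup interlocking CPU is inoperative=not, #1 cable degraded=occurs, Lower track relay fails=occurs, Vital path fails=occurs → not all inputs occur → does not occur.
Interlocking logic unavailable [OR]: Redundant bond wire is inoperative=not, Track circuit fails=not → no input occurs → does not occur.
Rail signal shows false clear [OR]: Detection branch down=not, Interlocking logic unavailable=not, C vital relay 2 stuck=not → no input occurs → does not occur.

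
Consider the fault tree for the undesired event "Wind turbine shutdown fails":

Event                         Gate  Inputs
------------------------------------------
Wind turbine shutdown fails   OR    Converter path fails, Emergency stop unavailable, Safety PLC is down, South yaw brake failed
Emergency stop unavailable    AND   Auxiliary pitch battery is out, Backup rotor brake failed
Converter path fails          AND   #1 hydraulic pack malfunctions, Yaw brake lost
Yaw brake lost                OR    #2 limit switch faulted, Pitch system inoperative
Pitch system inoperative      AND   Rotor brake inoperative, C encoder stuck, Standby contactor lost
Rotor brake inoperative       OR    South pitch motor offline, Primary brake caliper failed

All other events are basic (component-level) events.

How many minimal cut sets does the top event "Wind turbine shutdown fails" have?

Rotor brake inoperative [OR]: union of children's cut sets → 2 cut set(s).
Pitch system inoperative [AND]: one cut set from each child combined → 2 × 1 × 1 = 2 cut set(s).
Yaw brake lost [OR]: union of children's cut sets → 3 cut set(s).
Converter path fails [AND]: one cut set from each child combined → 1 × 3 = 3 cut set(s).
Emergency stop unavailable [AND]: one cut set from each child combined → 1 × 1 = 1 cut set(s).
Wind turbine shutdown fails [OR]: union of children's cut sets → 6 cut set(s).
Minimal cut sets: {#1 hydraulic pack malfunctions, #2 limit switch faulted}; {#1 hydraulic pack malfunctions, C encoder stuck, South pitch motor offline, Standby contactor lost}; {#1 hydraulic pack malfunctions, C encoder stuck, Primary brake caliper failed, Standby contactor lost}; {Auxiliary pitch battery is out, Backup rotor brake failed}; {Safety PLC is down}; {South yaw brake failed}.

6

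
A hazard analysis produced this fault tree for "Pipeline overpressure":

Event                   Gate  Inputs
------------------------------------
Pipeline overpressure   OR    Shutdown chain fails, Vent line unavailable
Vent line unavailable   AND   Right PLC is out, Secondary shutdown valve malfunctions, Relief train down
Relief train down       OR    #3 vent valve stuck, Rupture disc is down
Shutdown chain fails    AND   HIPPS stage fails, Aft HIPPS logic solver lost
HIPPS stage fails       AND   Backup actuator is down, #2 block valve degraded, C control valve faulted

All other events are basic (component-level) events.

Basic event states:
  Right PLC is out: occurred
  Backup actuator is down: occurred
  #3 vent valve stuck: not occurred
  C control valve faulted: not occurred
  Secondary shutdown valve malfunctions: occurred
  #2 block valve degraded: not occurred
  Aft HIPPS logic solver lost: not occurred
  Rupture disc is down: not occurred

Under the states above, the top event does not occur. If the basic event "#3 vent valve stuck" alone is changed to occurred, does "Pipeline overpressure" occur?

Counterfactual: set "#3 vent valve stuck" to occurred.
HIPPS stage fails [AND]: Backup actuator is down=occurs, #2 block valve degraded=not, C control valve faulted=not → not all inputs occur → does not occur.
Shutdown chain fails [AND]: HIPPS stage fails=not, Aft HIPPS logic solver lost=not → not all inputs occur → does not occur.
Relief train down [OR]: #3 vent valve stuck=occurs, Rupture disc is down=not → at least one input occurs → occurs.
Vent line unavailable [AND]: Right PLC is out=occurs, Secondary shutdown valve malfunctions=occurs, Relief train down=occurs → all inputs occur → occurs.
Pipeline overpressure [OR]: Shutdown chain fails=not, Vent line unavailable=occurs → at least one input occurs → occurs.

Yes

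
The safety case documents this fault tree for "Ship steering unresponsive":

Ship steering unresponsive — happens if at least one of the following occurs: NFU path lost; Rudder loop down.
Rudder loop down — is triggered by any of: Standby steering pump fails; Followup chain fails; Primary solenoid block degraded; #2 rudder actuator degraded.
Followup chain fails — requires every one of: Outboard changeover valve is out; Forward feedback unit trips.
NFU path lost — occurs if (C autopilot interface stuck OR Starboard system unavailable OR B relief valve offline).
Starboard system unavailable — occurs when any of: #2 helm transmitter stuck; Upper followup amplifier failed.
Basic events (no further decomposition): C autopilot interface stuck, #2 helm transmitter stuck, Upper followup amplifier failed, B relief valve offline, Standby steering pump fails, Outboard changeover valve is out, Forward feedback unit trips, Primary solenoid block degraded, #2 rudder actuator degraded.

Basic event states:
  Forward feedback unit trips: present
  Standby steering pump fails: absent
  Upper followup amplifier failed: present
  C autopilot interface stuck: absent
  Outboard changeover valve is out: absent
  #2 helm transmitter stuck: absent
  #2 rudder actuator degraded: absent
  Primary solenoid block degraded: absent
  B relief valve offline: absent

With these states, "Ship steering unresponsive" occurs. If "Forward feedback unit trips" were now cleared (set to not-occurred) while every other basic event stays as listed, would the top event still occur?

Yes

Counterfactual: set "Forward feedback unit trips" to not occurred.
Starboard system unavailable [OR]: #2 helm transmitter stuck=not, Upper followup amplifier failed=occurs → at least one input occurs → occurs.
NFU path lost [OR]: C autopilot interface stuck=not, Starboard system unavailable=occurs, B relief valve offline=not → at least one input occurs → occurs.
Followup chain fails [AND]: Outboard changeover valve is out=not, Forward feedback unit trips=not → not all inputs occur → does not occur.
Rudder loop down [OR]: Standby steering pump fails=not, Followup chain fails=not, Primary solenoid block degraded=not, #2 rudder actuator degraded=not → no input occurs → does not occur.
Ship steering unresponsive [OR]: NFU path lost=occurs, Rudder loop down=not → at least one input occurs → occurs.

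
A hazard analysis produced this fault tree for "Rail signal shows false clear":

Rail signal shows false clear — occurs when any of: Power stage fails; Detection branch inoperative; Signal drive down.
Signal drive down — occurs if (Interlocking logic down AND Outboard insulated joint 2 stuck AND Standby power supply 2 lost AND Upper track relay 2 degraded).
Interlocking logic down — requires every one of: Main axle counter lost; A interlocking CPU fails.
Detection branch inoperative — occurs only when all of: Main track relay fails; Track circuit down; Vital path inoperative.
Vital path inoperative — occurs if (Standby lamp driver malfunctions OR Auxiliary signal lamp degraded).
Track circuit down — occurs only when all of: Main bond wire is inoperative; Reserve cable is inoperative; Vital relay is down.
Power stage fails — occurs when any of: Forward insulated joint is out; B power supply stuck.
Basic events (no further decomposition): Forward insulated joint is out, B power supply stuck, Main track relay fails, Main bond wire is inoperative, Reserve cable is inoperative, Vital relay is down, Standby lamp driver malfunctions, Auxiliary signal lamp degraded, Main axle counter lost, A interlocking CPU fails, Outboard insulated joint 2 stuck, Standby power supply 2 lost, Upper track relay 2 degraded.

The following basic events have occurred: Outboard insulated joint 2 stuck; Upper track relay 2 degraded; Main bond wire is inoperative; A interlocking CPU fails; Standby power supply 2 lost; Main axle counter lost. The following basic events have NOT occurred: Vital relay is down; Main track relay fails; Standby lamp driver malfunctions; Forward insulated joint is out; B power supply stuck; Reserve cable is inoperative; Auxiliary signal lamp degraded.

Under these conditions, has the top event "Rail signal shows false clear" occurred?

Yes

Power stage fails [OR]: Forward insulated joint is out=not, B power supply stuck=not → no input occurs → does not occur.
Track circuit down [AND]: Main bond wire is inoperative=occurs, Reserve cable is inoperative=not, Vital relay is down=not → not all inputs occur → does not occur.
Vital path inoperative [OR]: Standby lamp driver malfunctions=not, Auxiliary signal lamp degraded=not → no input occurs → does not occur.
Detection branch inoperative [AND]: Main track relay fails=not, Track circuit down=not, Vital path inoperative=not → not all inputs occur → does not occur.
Interlocking logic down [AND]: Main axle counter lost=occurs, A interlocking CPU fails=occurs → all inputs occur → occurs.
Signal drive down [AND]: Interlocking logic down=occurs, Outboard insulated joint 2 stuck=occurs, Standby power supply 2 lost=occurs, Upper track relay 2 degraded=occurs → all inputs occur → occurs.
Rail signal shows false clear [OR]: Power stage fails=not, Detection branch inoperative=not, Signal drive down=occurs → at least one input occurs → occurs.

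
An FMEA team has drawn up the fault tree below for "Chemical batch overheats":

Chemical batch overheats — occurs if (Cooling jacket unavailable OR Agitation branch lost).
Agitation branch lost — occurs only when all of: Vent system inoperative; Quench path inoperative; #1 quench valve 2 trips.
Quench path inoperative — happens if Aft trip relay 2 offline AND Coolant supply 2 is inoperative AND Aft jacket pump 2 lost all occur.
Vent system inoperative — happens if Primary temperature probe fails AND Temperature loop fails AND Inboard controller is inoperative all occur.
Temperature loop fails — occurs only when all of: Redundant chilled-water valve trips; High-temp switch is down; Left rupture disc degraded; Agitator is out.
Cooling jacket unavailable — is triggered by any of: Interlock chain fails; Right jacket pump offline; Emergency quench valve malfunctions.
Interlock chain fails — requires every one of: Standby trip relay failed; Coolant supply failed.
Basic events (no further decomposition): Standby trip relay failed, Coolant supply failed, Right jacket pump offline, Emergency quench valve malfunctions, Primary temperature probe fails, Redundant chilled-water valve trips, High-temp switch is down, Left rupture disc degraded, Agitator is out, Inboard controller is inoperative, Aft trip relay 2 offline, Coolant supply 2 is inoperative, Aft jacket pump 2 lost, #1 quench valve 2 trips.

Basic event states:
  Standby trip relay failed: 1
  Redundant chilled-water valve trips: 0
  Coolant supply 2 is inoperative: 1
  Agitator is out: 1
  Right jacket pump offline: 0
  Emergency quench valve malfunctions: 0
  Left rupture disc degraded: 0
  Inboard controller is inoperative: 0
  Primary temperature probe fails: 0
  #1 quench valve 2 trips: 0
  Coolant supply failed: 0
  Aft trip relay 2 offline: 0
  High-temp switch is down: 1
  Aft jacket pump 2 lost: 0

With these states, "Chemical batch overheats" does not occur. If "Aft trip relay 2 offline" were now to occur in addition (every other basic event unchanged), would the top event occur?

No

Counterfactual: set "Aft trip relay 2 offline" to occurred.
Interlock chain fails [AND]: Standby trip relay failed=occurs, Coolant supply failed=not → not all inputs occur → does not occur.
Cooling jacket unavailable [OR]: Interlock chain fails=not, Right jacket pump offline=not, Emergency quench valve malfunctions=not → no input occurs → does not occur.
Temperature loop fails [AND]: Redundant chilled-water valve trips=not, High-temp switch is down=occurs, Left rupture disc degraded=not, Agitator is out=occurs → not all inputs occur → does not occur.
Vent system inoperative [AND]: Primary temperature probe fails=not, Temperature loop fails=not, Inboard controller is inoperative=not → not all inputs occur → does not occur.
Quench path inoperative [AND]: Aft trip relay 2 offline=occurs, Coolant supply 2 is inoperative=occurs, Aft jacket pump 2 lost=not → not all inputs occur → does not occur.
Agitation branch lost [AND]: Vent system inoperative=not, Quench path inoperative=not, #1 quench valve 2 trips=not → not all inputs occur → does not occur.
Chemical batch overheats [OR]: Cooling jacket unavailable=not, Agitation branch lost=not → no input occurs → does not occur.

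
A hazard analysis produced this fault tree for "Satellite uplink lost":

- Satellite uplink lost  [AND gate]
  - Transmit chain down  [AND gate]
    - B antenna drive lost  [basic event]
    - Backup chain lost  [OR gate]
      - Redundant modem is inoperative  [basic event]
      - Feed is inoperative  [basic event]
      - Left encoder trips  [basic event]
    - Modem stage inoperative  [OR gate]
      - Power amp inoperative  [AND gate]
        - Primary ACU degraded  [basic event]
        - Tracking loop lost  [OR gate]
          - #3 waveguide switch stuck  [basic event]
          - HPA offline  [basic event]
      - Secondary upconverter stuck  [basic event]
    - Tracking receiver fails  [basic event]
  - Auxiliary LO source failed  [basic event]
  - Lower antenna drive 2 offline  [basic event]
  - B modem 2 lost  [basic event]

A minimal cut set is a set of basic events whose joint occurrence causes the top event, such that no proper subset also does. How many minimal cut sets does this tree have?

Backup chain lost [OR]: union of children's cut sets → 3 cut set(s).
Tracking loop lost [OR]: union of children's cut sets → 2 cut set(s).
Power amp inoperative [AND]: one cut set from each child combined → 1 × 2 = 2 cut set(s).
Modem stage inoperative [OR]: union of children's cut sets → 3 cut set(s).
Transmit chain down [AND]: one cut set from each child combined → 1 × 3 × 3 × 1 = 9 cut set(s).
Satellite uplink lost [AND]: one cut set from each child combined → 9 × 1 × 1 × 1 = 9 cut set(s).
Minimal cut sets: {#3 waveguide switch stuck, Auxiliary LO source failed, B antenna drive lost, B modem 2 lost, Lower antenna drive 2 offline, Primary ACU degraded, Redundant modem is inoperative, Tracking receiver fails}; {Auxiliary LO source failed, B antenna drive lost, B modem 2 lost, HPA offline, Lower antenna drive 2 offline, Primary ACU degraded, Redundant modem is inoperative, Tracking receiver fails}; {Auxiliary LO source failed, B antenna drive lost, B modem 2 lost, Lower antenna drive 2 offline, Redundant modem is inoperative, Secondary upconverter stuck, Tracking receiver fails}; {#3 waveguide switch stuck, Auxiliary LO source failed, B antenna drive lost, B modem 2 lost, Feed is inoperative, Lower antenna drive 2 offline, Primary ACU degraded, Tracking receiver fails}; {Auxiliary LO source failed, B antenna drive lost, B modem 2 lost, Feed is inoperative, HPA offline, Lower antenna drive 2 offline, Primary ACU degraded, Tracking receiver fails}; {Auxiliary LO source failed, B antenna drive lost, B modem 2 lost, Feed is inoperative, Lower antenna drive 2 offline, Secondary upconverter stuck, Tracking receiver fails}; {#3 waveguide switch stuck, Auxiliary LO source failed, B antenna drive lost, B modem 2 lost, Left encoder trips, Lower antenna drive 2 offline, Primary ACU degraded, Tracking receiver fails}; {Auxiliary LO source failed, B antenna drive lost, B modem 2 lost, HPA offline, Left encoder trips, Lower antenna drive 2 offline, Primary ACU degraded, Tracking receiver fails}; {Auxiliary LO source failed, B antenna drive lost, B modem 2 lost, Left encoder trips, Lower antenna drive 2 offline, Secondary upconverter stuck, Tracking receiver fails}.

9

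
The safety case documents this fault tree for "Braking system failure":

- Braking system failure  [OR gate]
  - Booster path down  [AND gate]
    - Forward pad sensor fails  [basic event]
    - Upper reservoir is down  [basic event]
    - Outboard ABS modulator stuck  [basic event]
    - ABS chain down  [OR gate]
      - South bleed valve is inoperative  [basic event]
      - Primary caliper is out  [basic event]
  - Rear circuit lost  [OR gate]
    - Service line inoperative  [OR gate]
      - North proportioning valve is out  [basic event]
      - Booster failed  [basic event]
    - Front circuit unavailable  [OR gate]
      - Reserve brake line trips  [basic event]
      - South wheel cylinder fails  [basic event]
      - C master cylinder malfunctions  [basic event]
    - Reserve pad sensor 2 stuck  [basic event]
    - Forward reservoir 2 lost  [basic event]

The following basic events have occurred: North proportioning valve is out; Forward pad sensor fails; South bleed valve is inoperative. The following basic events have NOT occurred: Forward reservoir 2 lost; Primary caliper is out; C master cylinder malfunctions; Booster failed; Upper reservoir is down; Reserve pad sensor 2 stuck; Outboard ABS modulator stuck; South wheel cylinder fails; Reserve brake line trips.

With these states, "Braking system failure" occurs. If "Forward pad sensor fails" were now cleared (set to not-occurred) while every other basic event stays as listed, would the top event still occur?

Counterfactual: set "Forward pad sensor fails" to not occurred.
ABS chain down [OR]: South bleed valve is inoperative=occurs, Primary caliper is out=not → at least one input occurs → occurs.
Booster path down [AND]: Forward pad sensor fails=not, Upper reservoir is down=not, Outboard ABS modulator stuck=not, ABS chain down=occurs → not all inputs occur → does not occur.
Service line inoperative [OR]: North proportioning valve is out=occurs, Booster failed=not → at least one input occurs → occurs.
Front circuit unavailable [OR]: Reserve brake line trips=not, South wheel cylinder fails=not, C master cylinder malfunctions=not → no input occurs → does not occur.
Rear circuit lost [OR]: Service line inoperative=occurs, Front circuit unavailable=not, Reserve pad sensor 2 stuck=not, Forward reservoir 2 lost=not → at least one input occurs → occurs.
Braking system failure [OR]: Booster path down=not, Rear circuit lost=occurs → at least one input occurs → occurs.

Yes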